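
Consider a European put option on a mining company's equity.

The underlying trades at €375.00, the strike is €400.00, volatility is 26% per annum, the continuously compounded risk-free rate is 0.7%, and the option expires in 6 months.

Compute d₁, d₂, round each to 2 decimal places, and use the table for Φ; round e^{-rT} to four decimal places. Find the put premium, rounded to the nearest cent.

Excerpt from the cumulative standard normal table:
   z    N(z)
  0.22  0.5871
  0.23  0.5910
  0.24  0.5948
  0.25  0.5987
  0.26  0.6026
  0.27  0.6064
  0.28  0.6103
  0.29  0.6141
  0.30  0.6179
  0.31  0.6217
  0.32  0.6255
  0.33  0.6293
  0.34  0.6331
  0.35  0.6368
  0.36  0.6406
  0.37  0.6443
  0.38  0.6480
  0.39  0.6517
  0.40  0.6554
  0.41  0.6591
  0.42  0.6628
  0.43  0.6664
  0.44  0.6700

€41.14

σ√T = 0.26 × 0.7071 = 0.1838
ln(S/K) + (r + σ²/2)T = ln(375/400) + (0.007 + 0.26²/2)·0.5 = -0.0645 + 0.0204 = -0.0441
d₁ = -0.0441 / 0.1838 = -0.2401 ⇒ -0.24
d₂ = d₁ − σ√T = -0.2401 − 0.1838 = -0.4239 ⇒ -0.42
exp(−rT) = exp(−0.007·0.5) = 0.9965
N(−d₂) = N(0.42) = 0.6628;  N(−d₁) = N(0.24) = 0.5948
P = 400·0.9965·0.6628 − 375·0.5948 = 264.1921 − 223.0500 = 41.1421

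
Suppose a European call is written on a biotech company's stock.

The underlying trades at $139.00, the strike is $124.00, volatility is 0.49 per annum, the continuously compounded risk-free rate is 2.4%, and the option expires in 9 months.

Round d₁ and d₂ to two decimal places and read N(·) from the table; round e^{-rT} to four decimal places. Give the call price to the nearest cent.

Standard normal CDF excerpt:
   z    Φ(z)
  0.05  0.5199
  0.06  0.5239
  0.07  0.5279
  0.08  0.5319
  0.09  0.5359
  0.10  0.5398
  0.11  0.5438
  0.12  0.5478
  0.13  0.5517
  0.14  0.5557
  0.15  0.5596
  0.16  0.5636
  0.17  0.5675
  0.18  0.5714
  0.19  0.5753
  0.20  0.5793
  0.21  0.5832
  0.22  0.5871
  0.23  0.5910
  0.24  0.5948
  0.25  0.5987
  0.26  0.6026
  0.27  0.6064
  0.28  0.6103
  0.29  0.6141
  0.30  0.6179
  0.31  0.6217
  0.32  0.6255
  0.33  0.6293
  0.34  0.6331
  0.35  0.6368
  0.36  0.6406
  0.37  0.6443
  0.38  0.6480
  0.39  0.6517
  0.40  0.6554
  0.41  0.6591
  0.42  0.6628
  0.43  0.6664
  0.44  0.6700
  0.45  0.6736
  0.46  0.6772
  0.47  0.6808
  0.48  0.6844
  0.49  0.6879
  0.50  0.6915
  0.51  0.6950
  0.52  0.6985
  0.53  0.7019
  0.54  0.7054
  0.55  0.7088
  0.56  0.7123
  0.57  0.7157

σ√T = 0.49·√0.75 = 0.4244
d₁ = [ln(139/124) + (0.024 + 0.49²/2)·0.75] / 0.4244 = [0.1142 + 0.1080] / 0.4244 = 0.5237 → 0.52
d₂ = d₁ − σ√T = 0.5237 − 0.4244 = 0.0993 → 0.10
e^(−rT) = e^(−0.024·0.75) = 0.9822
C = 139·N(0.52) − 124·0.9822·N(0.10) = 139·0.6985 − 124·0.9822·0.5398 = 97.0915 − 65.7438 = 31.3477

$31.35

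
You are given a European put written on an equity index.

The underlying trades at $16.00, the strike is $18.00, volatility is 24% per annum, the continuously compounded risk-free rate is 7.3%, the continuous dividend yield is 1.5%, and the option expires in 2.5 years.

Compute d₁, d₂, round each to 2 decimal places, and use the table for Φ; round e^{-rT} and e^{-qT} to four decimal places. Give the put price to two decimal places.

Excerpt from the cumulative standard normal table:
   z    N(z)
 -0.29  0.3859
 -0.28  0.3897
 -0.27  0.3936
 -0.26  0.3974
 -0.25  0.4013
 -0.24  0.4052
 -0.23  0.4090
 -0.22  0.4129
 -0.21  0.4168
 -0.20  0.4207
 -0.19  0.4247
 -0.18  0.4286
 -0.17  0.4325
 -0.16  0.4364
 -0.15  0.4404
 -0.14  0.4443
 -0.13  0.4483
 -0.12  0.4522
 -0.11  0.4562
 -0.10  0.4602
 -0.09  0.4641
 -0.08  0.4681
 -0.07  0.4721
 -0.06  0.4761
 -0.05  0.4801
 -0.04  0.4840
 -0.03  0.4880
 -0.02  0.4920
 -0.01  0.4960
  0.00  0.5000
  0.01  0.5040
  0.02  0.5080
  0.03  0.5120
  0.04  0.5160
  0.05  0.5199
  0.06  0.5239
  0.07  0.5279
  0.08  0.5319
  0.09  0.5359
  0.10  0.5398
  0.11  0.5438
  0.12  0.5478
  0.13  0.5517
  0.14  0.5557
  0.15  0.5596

$2.09

σ√T = 0.24 × 1.5811 = 0.3795
d₁ = [ln(16/18) + (0.073 − 0.015 + 0.24²/2)·2.5] / 0.3795 = [-0.1178 + 0.2170] / 0.3795 = 0.2615 ⇒ 0.26
d₂ = d₁ − σ√T = 0.2615 − 0.3795 = -0.1180 ⇒ -0.12
exp(−qT) = exp(−0.015·2.5) = 0.9632;  exp(−rT) = exp(−0.073·2.5) = 0.8332
N(−d₂) = N(0.12) = 0.5478;  N(−d₁) = N(-0.26) = 0.3974
P = 18·0.8332·0.5478 − 16·0.9632·0.3974 = 8.2157 − 6.1244 = 2.0913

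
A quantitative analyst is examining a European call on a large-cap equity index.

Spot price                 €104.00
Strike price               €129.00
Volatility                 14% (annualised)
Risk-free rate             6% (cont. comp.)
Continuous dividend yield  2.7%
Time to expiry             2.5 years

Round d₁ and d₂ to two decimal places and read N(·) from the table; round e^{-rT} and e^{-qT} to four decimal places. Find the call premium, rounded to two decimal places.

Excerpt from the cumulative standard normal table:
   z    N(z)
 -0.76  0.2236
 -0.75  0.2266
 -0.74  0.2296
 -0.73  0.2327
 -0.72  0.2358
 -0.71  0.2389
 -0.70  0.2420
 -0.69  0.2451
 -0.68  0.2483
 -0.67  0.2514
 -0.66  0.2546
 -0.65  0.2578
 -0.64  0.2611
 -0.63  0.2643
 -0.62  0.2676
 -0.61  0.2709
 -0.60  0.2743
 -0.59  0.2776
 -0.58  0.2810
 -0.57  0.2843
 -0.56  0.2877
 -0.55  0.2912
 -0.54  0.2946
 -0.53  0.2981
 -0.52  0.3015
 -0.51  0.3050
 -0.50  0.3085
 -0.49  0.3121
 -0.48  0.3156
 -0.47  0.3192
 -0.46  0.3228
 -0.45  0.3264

€3.81

T = 2.5;  σ√T = 0.2214
d₁ = [ln(104/129) + (0.06 − 0.027 + ½·0.14²)·2.5] / (σ√T) = (-0.2154 + 0.1070) / 0.2214 = -0.4898 → -0.49
d₂ = -0.4898 − 0.2214 = -0.7112 → -0.71
exp(−qT) = exp(−0.027·2.5) = 0.9347;  exp(−rT) = exp(−0.06·2.5) = 0.8607
C = 104·0.9347·N(-0.49) − 129·0.8607·N(-0.71) = 104·0.9347·0.3121 − 129·0.8607·0.2389 = 30.3389 − 26.5251 = 3.8137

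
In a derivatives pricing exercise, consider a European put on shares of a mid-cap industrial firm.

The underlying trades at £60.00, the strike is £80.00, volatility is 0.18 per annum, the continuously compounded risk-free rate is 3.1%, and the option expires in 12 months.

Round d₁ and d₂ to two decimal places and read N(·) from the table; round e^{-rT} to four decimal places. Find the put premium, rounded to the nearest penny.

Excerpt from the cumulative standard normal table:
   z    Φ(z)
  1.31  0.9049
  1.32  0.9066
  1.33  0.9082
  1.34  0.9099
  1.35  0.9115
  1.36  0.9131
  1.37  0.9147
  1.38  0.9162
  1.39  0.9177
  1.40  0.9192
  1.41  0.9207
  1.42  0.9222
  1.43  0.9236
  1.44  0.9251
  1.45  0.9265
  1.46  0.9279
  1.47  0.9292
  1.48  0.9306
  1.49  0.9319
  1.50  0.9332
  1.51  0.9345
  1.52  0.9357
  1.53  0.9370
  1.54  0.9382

T = 1;  σ√T = 0.1800
ln(S/K) + (r + σ²/2)T = ln(60/80) + (0.031 + 0.18²/2)·1 = -0.2877 + 0.0472 = -0.2405
d₁ = -0.2405 / 0.1800 = -1.3360 which rounds to -1.34
d₂ = d₁ − σ√T = -1.3360 − 0.1800 = -1.5160 which rounds to -1.52
e^(−rT) = e^(−0.031·1) = 0.9695
N(−d₂) = N(1.52) = 0.9357;  N(−d₁) = N(1.34) = 0.9099
P = 80·0.9695·0.9357 − 60·0.9099 = 72.5729 − 54.5940 = 17.9789

£17.98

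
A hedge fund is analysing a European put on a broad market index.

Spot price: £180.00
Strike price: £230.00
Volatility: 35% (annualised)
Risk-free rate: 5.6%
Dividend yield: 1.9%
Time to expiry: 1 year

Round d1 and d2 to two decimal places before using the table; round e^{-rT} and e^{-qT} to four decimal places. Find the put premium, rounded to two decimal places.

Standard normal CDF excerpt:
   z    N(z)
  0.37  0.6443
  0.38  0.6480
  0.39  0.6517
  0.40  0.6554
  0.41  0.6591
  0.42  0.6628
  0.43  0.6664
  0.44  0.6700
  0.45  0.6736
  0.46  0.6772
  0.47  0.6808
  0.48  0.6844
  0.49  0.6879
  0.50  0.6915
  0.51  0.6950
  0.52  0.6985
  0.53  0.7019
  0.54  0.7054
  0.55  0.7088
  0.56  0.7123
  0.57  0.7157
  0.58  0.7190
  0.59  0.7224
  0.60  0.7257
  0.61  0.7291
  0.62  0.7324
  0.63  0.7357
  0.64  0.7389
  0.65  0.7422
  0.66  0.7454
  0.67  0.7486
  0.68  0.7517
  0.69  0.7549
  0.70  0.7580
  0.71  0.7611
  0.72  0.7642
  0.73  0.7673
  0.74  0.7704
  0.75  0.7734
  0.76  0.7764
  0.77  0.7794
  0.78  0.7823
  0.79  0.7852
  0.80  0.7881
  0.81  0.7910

σ√T = 0.35 × 1.0000 = 0.3500
d₁ = [ln(180/230) + (0.056 − 0.019 + 0.35²/2)·1] / 0.3500 = [-0.2451 + 0.0983] / 0.3500 = -0.4196 which rounds to -0.42
d₂ = d₁ − σ√T = -0.4196 − 0.3500 = -0.7696 which rounds to -0.77
e^(−qT) = e^(−0.019·1) = 0.9812;  e^(−rT) = e^(−0.056·1) = 0.9455
P = 230·0.9455·N(0.77) − 180·0.9812·N(0.42) = 230·0.9455·0.7794 − 180·0.9812·0.6628 = 169.4922 − 117.0611 = 52.4311

£52.43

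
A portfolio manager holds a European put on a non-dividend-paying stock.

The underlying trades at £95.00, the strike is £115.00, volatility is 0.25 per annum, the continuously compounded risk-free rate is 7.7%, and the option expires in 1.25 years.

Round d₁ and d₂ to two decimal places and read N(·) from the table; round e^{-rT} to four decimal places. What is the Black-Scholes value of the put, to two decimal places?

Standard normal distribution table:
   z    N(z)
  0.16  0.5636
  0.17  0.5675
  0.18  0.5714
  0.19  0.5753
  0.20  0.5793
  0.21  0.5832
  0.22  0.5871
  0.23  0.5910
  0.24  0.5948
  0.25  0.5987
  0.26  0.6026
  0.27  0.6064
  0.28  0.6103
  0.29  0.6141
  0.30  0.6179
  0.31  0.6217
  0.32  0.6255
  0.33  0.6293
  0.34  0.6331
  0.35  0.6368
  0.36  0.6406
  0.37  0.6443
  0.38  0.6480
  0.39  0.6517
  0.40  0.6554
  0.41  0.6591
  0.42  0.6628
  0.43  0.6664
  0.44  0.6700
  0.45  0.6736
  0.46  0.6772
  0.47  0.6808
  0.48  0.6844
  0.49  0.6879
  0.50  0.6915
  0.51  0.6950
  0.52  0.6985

£16.45

T = 1.25;  σ√T = 0.2795
d₁ = [ln(95/115) + (0.077 + 0.25²/2)·1.25] / 0.2795 = [-0.1911 + 0.1353] / 0.2795 = -0.1994 ≈ -0.20
d₂ = d₁ − σ√T = -0.1994 − 0.2795 = -0.4789 ≈ -0.48
e^(−rT) = e^(−0.077·1.25) = 0.9082
N(−d₂) = N(0.48) = 0.6844;  N(−d₁) = N(0.20) = 0.5793
P = 115·0.9082·0.6844 − 95·0.5793 = 71.4808 − 55.0335 = 16.4473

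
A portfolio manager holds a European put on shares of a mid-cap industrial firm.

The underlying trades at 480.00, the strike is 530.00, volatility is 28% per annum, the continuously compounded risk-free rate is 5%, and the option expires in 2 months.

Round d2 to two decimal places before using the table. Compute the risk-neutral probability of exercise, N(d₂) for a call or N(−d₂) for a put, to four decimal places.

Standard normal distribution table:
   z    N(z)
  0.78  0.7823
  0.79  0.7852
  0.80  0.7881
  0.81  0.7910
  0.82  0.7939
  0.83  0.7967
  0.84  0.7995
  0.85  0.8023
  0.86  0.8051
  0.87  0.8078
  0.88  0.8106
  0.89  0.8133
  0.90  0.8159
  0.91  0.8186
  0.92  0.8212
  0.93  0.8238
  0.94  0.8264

σ√T = 0.28·√0.1667 = 0.1143
ln(S/K) + (r + σ²/2)T = ln(480/530) + (0.05 + 0.28²/2)·0.1667 = -0.0991 + 0.0149 = -0.0842
d₁ = -0.0842 / 0.1143 = -0.7368 → -0.74
d₂ = d₁ − σ√T = -0.7368 − 0.1143 = -0.8511 → -0.85
Risk-neutral Pr[S_T < K] = N(−d₂) = N(0.85) = 0.8023

0.8023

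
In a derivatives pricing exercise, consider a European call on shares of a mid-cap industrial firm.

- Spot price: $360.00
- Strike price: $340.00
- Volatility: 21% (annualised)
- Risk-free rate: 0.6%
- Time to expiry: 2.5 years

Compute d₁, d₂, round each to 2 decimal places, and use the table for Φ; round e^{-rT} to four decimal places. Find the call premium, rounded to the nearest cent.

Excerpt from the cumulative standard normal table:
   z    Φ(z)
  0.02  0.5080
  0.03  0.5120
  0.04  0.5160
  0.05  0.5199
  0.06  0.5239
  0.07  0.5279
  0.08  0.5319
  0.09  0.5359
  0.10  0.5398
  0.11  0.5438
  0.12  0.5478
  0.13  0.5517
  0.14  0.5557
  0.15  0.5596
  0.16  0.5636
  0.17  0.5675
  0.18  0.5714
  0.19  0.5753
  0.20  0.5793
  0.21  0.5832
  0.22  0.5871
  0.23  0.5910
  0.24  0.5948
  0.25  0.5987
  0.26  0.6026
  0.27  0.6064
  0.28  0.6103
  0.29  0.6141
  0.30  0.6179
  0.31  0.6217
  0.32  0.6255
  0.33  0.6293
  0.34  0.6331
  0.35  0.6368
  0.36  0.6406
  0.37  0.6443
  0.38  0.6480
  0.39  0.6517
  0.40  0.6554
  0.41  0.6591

T = 2.5;  σ√T = 0.3320
d₁ = [ln(360/340) + (0.006 + ½·0.21²)·2.5] / (σ√T) = (0.0572 + 0.0701) / 0.3320 = 0.3833 which rounds to 0.38
d₂ = 0.3833 − 0.3320 = 0.0513 which rounds to 0.05
e^(−rT) = e^(−0.006·2.5) = 0.9851
N(d₁) = N(0.38) = 0.6480;  N(d₂) = N(0.05) = 0.5199
C = 360·0.6480 − 340·0.9851·0.5199 = 233.2800 − 174.1322 = 59.1478

$59.15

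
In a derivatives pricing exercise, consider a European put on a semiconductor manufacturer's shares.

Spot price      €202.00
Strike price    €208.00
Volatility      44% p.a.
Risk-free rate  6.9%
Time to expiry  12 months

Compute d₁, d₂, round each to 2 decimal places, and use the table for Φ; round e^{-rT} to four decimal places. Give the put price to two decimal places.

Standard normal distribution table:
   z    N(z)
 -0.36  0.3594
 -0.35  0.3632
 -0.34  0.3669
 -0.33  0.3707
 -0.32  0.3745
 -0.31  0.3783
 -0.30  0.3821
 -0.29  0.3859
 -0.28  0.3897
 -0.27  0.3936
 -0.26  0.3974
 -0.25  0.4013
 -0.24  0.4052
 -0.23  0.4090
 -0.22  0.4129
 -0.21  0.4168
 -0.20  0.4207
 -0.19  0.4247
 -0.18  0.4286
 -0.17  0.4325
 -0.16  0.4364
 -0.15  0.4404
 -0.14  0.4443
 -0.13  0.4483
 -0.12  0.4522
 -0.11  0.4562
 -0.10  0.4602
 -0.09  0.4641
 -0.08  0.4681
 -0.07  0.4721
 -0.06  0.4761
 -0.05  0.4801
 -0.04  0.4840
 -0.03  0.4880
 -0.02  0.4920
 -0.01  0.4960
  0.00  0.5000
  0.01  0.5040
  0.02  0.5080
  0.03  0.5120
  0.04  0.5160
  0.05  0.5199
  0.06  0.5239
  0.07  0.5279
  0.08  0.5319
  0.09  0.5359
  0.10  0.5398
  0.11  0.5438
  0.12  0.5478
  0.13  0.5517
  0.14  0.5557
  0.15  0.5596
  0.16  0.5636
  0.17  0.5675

T = 1;  σ√T = 0.4400
d₁ = [ln(202/208) + (0.069 + 0.44²/2)·1] / 0.4400 = [-0.0293 + 0.1658] / 0.4400 = 0.3103 ⇒ 0.31
d₂ = d₁ − σ√T = 0.3103 − 0.4400 = -0.1297 ⇒ -0.13
exp(−rT) = exp(−0.069·1) = 0.9333
N(−d₂) = N(0.13) = 0.5517;  N(−d₁) = N(-0.31) = 0.3783
P = 208·0.9333·0.5517 − 202·0.3783 = 107.0995 − 76.4166 = 30.6829

€30.68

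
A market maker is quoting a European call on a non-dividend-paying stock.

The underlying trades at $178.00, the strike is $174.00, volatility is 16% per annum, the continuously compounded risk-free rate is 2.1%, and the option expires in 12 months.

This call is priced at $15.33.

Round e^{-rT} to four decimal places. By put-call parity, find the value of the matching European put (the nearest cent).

$7.71

e^(−rT) = e^(−0.021·1) = 0.9792
Put-call parity: C − P = S − K·e^(−rT) = 178 − 174·0.9792 = 178 − 170.3808 = 7.6192
P = C − (C − P) = 15.33 − (7.6192) = 7.7108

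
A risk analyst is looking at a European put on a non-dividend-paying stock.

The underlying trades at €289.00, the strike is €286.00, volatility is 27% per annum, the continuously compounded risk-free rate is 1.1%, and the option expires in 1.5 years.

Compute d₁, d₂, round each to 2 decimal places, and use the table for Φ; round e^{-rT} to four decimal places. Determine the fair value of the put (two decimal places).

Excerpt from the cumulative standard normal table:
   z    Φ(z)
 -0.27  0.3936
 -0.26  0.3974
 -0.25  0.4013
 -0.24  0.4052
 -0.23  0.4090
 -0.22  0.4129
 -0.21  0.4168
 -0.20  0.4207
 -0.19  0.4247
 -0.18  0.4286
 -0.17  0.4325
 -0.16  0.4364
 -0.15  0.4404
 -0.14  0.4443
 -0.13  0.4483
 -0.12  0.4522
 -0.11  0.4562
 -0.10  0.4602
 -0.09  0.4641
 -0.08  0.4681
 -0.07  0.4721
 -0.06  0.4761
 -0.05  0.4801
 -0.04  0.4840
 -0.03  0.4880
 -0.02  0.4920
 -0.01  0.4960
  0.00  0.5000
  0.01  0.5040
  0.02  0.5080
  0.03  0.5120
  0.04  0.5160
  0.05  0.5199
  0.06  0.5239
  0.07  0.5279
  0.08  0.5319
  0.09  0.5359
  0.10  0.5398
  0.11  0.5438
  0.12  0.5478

σ√T = 0.27·√1.5 = 0.3307
d₁ = [ln(289/286) + (0.011 + 0.27²/2)·1.5] / 0.3307 = [0.0104 + 0.0712] / 0.3307 = 0.2468 ≈ 0.25
d₂ = d₁ − σ√T = 0.2468 − 0.3307 = -0.0839 ≈ -0.08
exp(−rT) = exp(−0.011·1.5) = 0.9836
N(−d₂) = N(0.08) = 0.5319;  N(−d₁) = N(-0.25) = 0.4013
P = 286·0.9836·0.5319 − 289·0.4013 = 149.6286 − 115.9757 = 33.6529

€33.65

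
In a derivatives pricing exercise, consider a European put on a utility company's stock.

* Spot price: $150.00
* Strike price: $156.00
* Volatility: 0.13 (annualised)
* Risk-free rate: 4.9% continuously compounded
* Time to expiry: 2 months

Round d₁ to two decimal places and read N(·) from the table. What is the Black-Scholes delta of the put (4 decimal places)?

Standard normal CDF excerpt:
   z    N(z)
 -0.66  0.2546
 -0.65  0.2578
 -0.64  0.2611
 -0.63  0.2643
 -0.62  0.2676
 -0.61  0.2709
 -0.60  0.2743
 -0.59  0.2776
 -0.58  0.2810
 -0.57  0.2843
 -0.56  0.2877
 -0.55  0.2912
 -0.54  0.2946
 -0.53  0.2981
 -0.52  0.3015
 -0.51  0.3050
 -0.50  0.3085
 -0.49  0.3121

σ√T = 0.13·√0.1667 = 0.0531
d₁ = [ln(150/156) + (0.049 + 0.13²/2)·0.1667] / 0.0531 = [-0.0392 + 0.0096] / 0.0531 = -0.5586 → -0.56
N(d₁) = N(-0.56) = 0.2877
Δ_put = N(d₁) − 1 = 0.2877 − 1 = -0.7123

-0.7123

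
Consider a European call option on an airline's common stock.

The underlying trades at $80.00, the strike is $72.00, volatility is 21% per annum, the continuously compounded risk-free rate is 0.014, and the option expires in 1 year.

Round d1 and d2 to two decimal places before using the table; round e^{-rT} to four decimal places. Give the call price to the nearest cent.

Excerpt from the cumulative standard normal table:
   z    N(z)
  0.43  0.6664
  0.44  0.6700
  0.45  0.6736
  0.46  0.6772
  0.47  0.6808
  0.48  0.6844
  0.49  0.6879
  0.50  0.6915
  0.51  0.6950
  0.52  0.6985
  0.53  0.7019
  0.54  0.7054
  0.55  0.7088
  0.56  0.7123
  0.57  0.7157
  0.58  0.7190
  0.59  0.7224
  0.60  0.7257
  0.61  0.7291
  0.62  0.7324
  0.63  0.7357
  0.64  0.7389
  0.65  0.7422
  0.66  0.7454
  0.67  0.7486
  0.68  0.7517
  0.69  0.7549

$11.81

σ√T = 0.21·√1 = 0.2100
ln(S/K) + (r + σ²/2)T = ln(80/72) + (0.014 + 0.21²/2)·1 = 0.1054 + 0.0360 = 0.1414
d₁ = 0.1414 / 0.2100 = 0.6734 which rounds to 0.67
d₂ = d₁ − σ√T = 0.6734 − 0.2100 = 0.4634 which rounds to 0.46
e^(−rT) = e^(−0.014·1) = 0.9861
C = 80·N(0.67) − 72·0.9861·N(0.46) = 80·0.7486 − 72·0.9861·0.6772 = 59.8880 − 48.0807 = 11.8073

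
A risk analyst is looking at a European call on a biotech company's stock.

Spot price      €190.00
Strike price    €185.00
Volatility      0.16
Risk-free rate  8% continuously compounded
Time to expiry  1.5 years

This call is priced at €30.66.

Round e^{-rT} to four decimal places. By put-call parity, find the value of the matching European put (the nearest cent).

e^(−rT) = e^(−0.08·1.5) = 0.8869
Put-call parity: C − P = S − K·e^(−rT) = 190 − 185·0.8869 = 190 − 164.0765 = 25.9235
P = C − (C − P) = 30.66 − (25.9235) = 4.7365

€4.74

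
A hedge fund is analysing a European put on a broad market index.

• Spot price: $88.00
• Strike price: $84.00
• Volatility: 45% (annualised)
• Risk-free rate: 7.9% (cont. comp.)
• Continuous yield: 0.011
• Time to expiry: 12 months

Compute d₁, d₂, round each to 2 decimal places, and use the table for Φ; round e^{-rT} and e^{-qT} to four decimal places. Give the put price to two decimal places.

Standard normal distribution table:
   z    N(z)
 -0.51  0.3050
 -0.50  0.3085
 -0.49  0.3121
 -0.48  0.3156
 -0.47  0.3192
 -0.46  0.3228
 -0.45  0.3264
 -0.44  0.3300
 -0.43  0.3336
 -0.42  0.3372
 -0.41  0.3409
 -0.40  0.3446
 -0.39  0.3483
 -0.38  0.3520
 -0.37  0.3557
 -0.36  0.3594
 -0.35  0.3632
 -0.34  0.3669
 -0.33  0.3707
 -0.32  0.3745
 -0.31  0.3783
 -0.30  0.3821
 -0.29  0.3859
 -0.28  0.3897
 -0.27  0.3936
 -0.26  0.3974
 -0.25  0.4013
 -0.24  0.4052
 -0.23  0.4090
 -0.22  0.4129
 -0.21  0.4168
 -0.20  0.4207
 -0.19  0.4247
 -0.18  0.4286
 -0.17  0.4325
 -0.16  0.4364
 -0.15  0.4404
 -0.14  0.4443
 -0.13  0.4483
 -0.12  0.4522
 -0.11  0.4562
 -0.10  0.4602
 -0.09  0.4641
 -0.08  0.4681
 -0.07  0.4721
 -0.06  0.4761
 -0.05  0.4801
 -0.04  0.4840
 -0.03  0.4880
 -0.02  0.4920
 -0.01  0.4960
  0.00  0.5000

σ√T = 0.45·√1 = 0.4500
d₁ = [ln(88/84) + (0.079 − 0.011 + 0.45²/2)·1] / 0.4500 = [0.0465 + 0.1693] / 0.4500 = 0.4795 which rounds to 0.48
d₂ = d₁ − σ√T = 0.4795 − 0.4500 = 0.0295 which rounds to 0.03
exp(−qT) = exp(−0.011·1) = 0.9891;  exp(−rT) = exp(−0.079·1) = 0.9240
N(−d₂) = N(-0.03) = 0.4880;  N(−d₁) = N(-0.48) = 0.3156
P = 84·0.9240·0.4880 − 88·0.9891·0.3156 = 37.8766 − 27.4701 = 10.4065

$10.41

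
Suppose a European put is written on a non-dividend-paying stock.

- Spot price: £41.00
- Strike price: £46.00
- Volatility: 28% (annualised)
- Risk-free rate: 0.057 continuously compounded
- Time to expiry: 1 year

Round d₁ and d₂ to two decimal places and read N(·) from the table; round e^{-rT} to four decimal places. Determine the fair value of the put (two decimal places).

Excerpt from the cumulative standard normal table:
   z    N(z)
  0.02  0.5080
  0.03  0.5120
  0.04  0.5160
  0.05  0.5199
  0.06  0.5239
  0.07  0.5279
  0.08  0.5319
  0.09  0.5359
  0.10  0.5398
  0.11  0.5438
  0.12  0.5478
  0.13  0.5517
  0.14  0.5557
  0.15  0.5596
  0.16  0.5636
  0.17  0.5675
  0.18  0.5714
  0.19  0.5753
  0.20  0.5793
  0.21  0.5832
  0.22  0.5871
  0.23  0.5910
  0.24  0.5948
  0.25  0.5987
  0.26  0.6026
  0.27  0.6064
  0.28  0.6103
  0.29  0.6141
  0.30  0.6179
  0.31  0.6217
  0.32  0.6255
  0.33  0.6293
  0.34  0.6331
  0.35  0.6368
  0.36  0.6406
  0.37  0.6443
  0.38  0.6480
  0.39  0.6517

σ√T = 0.28 × 1.0000 = 0.2800
ln(S/K) + (r + σ²/2)T = ln(41/46) + (0.057 + 0.28²/2)·1 = -0.1151 + 0.0962 = -0.0189
d₁ = -0.0189 / 0.2800 = -0.0674 ⇒ -0.07
d₂ = d₁ − σ√T = -0.0674 − 0.2800 = -0.3474 ⇒ -0.35
e^(−rT) = e^(−0.057·1) = 0.9446
P = 46·0.9446·N(0.35) − 41·N(0.07) = 46·0.9446·0.6368 − 41·0.5279 = 27.6700 − 21.6439 = 6.0261

£6.03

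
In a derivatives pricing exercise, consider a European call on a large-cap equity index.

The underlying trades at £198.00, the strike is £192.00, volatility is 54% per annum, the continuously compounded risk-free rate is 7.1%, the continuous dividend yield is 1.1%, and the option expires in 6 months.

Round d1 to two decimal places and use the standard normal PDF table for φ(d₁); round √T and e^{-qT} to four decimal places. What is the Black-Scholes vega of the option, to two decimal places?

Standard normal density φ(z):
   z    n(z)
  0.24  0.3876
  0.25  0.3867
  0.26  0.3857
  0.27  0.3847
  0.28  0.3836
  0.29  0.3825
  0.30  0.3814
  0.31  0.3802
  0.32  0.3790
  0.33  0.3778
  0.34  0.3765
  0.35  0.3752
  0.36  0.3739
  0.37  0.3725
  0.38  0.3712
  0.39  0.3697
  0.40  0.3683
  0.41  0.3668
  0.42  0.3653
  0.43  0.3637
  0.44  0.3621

σ√T = 0.54·√0.5 = 0.3818
d₁ = [ln(198/192) + (0.071 − 0.011 + ½·0.54²)·0.5] / (σ√T) = (0.0308 + 0.1029) / 0.3818 = 0.3501 ≈ 0.35
√T = √0.5 = 0.7071
φ(d₁) = φ(0.35) = 0.3752
e^(−qT) = e^(−0.011·0.5) = 0.9945
vega = S·e^(−qT)·φ(d₁)·√T = 198·0.9945·0.3752·0.7071 = 52.2413

52.24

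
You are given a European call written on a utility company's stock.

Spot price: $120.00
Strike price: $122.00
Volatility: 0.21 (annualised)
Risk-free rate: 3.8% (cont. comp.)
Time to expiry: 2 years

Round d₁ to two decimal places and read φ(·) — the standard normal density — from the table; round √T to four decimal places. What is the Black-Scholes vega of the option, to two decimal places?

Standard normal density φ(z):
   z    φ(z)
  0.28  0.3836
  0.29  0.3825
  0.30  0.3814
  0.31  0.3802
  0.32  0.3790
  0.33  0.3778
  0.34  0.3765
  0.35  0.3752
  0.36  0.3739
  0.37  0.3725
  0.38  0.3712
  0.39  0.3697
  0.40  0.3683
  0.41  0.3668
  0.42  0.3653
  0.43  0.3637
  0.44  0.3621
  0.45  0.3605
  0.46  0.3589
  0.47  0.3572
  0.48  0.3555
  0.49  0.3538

T = 2;  σ√T = 0.2970
ln(S/K) + (r + σ²/2)T = ln(120/122) + (0.038 + 0.21²/2)·2 = -0.0165 + 0.1201 = 0.1036
d₁ = 0.1036 / 0.2970 = 0.3487 which rounds to 0.35
√T = √2 = 1.4142
φ(d₁) = φ(0.35) = 0.3752
vega = S·φ(d₁)·√T = 120·0.3752·1.4142 = 63.6729

63.67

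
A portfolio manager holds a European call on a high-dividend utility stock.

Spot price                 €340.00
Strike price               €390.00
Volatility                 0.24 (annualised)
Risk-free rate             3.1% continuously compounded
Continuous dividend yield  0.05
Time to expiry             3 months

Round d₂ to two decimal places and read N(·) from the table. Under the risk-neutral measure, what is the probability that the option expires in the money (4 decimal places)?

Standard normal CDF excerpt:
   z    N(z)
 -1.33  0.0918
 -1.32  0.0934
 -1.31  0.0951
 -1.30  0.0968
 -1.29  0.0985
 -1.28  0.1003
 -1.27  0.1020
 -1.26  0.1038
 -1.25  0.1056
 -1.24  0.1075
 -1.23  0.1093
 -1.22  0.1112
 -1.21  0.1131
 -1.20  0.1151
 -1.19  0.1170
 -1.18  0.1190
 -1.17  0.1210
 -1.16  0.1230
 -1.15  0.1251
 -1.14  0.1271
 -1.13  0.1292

0.1075

T = 0.25;  σ√T = 0.1200
d₁ = [ln(340/390) + (0.031 − 0.05 + 0.24²/2)·0.25] / 0.1200 = [-0.1372 + 0.0024] / 0.1200 = -1.1229 ⇒ -1.12
d₂ = d₁ − σ√T = -1.1229 − 0.1200 = -1.2429 ⇒ -1.24
Risk-neutral Pr[S_T > K] = N(d₂) = N(-1.24) = 0.1075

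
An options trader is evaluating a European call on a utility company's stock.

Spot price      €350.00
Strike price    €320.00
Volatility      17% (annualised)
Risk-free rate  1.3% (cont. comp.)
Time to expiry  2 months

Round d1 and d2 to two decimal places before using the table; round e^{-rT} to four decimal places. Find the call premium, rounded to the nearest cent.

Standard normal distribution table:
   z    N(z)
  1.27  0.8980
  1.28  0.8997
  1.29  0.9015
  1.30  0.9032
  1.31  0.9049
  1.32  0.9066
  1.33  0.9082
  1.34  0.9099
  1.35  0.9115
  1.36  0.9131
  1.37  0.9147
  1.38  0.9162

€31.74

σ√T = 0.17·√0.1667 = 0.0694
d₁ = [ln(350/320) + (0.013 + ½·0.17²)·0.1667] / (σ√T) = (0.0896 + 0.0046) / 0.0694 = 1.3571 which rounds to 1.36
d₂ = 1.3571 − 0.0694 = 1.2877 which rounds to 1.29
exp(−rT) = exp(−0.013·0.1667) = 0.9978
N(d₁) = N(1.36) = 0.9131;  N(d₂) = N(1.29) = 0.9015
C = 350·0.9131 − 320·0.9978·0.9015 = 319.5850 − 287.8453 = 31.7397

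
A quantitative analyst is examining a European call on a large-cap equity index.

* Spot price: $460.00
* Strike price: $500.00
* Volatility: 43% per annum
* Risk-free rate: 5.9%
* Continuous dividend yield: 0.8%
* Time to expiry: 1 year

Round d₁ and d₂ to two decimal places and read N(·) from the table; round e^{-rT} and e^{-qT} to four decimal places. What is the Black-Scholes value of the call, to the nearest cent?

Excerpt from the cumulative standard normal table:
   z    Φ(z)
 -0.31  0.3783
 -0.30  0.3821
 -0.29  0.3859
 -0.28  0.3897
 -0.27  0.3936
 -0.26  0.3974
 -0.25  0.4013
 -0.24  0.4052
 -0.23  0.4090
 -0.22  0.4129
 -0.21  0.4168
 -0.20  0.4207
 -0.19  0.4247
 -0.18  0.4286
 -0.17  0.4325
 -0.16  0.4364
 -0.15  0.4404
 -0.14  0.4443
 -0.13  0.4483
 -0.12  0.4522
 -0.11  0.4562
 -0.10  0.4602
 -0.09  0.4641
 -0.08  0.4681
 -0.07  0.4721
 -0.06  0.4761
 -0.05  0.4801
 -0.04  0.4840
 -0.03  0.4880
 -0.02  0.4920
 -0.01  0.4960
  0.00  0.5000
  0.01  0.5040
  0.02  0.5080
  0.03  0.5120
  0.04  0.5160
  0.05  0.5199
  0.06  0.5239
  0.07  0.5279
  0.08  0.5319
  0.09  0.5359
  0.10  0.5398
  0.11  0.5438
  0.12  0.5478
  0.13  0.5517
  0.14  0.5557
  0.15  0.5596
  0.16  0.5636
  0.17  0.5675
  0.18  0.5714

$71.68

σ√T = 0.43·√1 = 0.4300
d₁ = [ln(460/500) + (0.059 − 0.008 + 0.43²/2)·1] / 0.4300 = [-0.0834 + 0.1434] / 0.4300 = 0.1397 ≈ 0.14
d₂ = d₁ − σ√T = 0.1397 − 0.4300 = -0.2903 ≈ -0.29
e^(−qT) = e^(−0.008·1) = 0.9920;  e^(−rT) = e^(−0.059·1) = 0.9427
N(d₁) = N(0.14) = 0.5557;  N(d₂) = N(-0.29) = 0.3859
C = 460·0.9920·0.5557 − 500·0.9427·0.3859 = 253.5770 − 181.8940 = 71.6831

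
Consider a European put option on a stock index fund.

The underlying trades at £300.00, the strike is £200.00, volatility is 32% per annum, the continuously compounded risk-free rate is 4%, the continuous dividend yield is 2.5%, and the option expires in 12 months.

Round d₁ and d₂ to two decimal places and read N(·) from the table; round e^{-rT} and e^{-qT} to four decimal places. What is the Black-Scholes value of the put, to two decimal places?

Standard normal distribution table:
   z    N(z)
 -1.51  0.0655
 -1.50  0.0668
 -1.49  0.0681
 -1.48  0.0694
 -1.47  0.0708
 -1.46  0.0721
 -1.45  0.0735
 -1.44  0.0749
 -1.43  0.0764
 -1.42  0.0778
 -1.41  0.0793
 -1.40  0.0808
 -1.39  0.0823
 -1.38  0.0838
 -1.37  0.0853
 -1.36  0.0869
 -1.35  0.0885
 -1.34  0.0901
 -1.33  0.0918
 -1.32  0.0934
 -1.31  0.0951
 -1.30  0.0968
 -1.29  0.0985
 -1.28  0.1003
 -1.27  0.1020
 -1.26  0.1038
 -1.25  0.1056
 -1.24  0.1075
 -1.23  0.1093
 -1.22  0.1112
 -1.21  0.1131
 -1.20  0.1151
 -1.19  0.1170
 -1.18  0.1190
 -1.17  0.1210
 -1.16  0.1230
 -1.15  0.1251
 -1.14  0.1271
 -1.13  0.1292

£3.32

σ√T = 0.32 × 1.0000 = 0.3200
ln(S/K) + (r − q + σ²/2)T = ln(300/200) + (0.04 − 0.025 + 0.32²/2)·1 = 0.4055 + 0.0662 = 0.4717
d₁ = 0.4717 / 0.3200 = 1.4740 ≈ 1.47
d₂ = d₁ − σ√T = 1.4740 − 0.3200 = 1.1540 ≈ 1.15
exp(−qT) = exp(−0.025·1) = 0.9753;  exp(−rT) = exp(−0.04·1) = 0.9608
P = 200·0.9608·N(-1.15) − 300·0.9753·N(-1.47) = 200·0.9608·0.1251 − 300·0.9753·0.0708 = 24.0392 − 20.7154 = 3.3238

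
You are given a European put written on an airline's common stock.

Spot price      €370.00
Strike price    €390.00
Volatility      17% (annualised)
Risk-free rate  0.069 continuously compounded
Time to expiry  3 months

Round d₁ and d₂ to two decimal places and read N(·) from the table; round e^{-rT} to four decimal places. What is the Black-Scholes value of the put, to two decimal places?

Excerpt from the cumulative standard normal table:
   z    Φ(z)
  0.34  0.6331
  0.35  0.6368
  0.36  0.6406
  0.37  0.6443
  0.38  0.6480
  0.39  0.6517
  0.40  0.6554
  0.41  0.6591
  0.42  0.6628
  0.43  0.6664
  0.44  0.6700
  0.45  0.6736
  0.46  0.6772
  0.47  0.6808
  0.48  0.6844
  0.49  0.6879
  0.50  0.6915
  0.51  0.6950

σ√T = 0.17·√0.25 = 0.0850
ln(S/K) + (r + σ²/2)T = ln(370/390) + (0.069 + 0.17²/2)·0.25 = -0.0526 + 0.0209 = -0.0318
d₁ = -0.0318 / 0.0850 = -0.3739 → -0.37
d₂ = d₁ − σ√T = -0.3739 − 0.0850 = -0.4589 → -0.46
exp(−rT) = exp(−0.069·0.25) = 0.9829
P = 390·0.9829·N(0.46) − 370·N(0.37) = 390·0.9829·0.6772 − 370·0.6443 = 259.5918 − 238.3910 = 21.2008

€21.20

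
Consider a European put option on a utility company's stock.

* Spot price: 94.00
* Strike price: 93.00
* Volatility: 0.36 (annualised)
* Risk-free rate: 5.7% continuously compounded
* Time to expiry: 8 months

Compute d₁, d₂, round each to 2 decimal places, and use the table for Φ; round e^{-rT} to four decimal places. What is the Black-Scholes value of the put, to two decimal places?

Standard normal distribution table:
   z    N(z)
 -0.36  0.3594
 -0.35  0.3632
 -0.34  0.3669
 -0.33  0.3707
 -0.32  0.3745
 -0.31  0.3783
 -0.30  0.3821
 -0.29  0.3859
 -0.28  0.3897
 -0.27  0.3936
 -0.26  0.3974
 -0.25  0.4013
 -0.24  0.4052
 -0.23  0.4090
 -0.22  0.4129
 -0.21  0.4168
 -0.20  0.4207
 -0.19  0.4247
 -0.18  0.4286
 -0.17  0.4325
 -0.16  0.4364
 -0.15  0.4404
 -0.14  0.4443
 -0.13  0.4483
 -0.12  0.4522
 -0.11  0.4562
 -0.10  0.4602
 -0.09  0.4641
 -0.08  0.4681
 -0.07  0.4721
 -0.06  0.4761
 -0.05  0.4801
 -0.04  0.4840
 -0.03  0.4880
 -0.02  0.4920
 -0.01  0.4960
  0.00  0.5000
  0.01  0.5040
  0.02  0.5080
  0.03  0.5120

8.49

σ√T = 0.36 × 0.8165 = 0.2939
d₁ = [ln(94/93) + (0.057 + 0.36²/2)·0.6667] / 0.2939 = [0.0107 + 0.0812] / 0.2939 = 0.3126 ≈ 0.31
d₂ = d₁ − σ√T = 0.3126 − 0.2939 = 0.0187 ≈ 0.02
e^(−rT) = e^(−0.057·0.6667) = 0.9627
N(−d₂) = N(-0.02) = 0.4920;  N(−d₁) = N(-0.31) = 0.3783
P = 93·0.9627·0.4920 − 94·0.3783 = 44.0493 − 35.5602 = 8.4891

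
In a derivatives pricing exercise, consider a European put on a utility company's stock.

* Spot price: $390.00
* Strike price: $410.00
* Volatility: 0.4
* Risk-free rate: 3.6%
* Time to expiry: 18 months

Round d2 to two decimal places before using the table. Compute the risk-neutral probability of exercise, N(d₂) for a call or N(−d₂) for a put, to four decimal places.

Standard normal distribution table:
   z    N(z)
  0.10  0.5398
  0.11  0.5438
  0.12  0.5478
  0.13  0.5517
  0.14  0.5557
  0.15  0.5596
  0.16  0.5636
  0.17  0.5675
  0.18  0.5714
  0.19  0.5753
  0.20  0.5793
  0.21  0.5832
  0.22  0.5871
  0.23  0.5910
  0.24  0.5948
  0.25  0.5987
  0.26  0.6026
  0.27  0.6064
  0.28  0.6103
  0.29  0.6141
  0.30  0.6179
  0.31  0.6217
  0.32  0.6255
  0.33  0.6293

0.5948

σ√T = 0.4·√1.5 = 0.4899
d₁ = [ln(390/410) + (0.036 + 0.4²/2)·1.5] / 0.4899 = [-0.0500 + 0.1740] / 0.4899 = 0.2531 which rounds to 0.25
d₂ = d₁ − σ√T = 0.2531 − 0.4899 = -0.2368 which rounds to -0.24
Pr(exercise) under Q = N(−d₂) = N(0.24) = 0.5948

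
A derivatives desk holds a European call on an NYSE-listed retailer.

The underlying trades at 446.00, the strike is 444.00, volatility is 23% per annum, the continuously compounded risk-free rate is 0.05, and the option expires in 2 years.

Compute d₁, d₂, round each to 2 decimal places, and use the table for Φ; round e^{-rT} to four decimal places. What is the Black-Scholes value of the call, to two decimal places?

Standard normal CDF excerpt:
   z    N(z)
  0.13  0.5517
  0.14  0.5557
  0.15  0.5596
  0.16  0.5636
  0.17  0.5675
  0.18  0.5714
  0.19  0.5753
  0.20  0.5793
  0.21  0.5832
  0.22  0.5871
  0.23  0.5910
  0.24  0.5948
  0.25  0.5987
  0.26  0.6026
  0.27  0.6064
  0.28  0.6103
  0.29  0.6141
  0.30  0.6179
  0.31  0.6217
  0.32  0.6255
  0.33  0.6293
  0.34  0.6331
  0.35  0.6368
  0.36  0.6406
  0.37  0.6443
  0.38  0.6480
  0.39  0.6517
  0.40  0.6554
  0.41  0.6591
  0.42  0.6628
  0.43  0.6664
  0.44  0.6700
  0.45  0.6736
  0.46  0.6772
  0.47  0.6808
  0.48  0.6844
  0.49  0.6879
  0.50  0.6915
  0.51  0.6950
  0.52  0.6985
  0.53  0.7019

78.83

T = 2;  σ√T = 0.3253
d₁ = [ln(446/444) + (0.05 + 0.23²/2)·2] / 0.3253 = [0.0045 + 0.1529] / 0.3253 = 0.4839 which rounds to 0.48
d₂ = d₁ − σ√T = 0.4839 − 0.3253 = 0.1586 which rounds to 0.16
exp(−rT) = exp(−0.05·2) = 0.9048
N(d₁) = N(0.48) = 0.6844;  N(d₂) = N(0.16) = 0.5636
C = 446·0.6844 − 444·0.9048·0.5636 = 305.2424 − 226.4157 = 78.8267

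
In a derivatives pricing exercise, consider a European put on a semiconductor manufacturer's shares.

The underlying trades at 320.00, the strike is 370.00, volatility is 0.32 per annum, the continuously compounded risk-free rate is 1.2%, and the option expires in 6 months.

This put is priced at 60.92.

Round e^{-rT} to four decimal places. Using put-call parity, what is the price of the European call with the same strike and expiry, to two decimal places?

13.14

exp(−rT) = exp(−0.012·0.5) = 0.9940
Put-call parity: C − P = S − K·e^(−rT) = 320 − 370·0.9940 = 320 − 367.7800 = -47.7800
C = P + (C − P) = 60.92 + (-47.7800) = 13.1400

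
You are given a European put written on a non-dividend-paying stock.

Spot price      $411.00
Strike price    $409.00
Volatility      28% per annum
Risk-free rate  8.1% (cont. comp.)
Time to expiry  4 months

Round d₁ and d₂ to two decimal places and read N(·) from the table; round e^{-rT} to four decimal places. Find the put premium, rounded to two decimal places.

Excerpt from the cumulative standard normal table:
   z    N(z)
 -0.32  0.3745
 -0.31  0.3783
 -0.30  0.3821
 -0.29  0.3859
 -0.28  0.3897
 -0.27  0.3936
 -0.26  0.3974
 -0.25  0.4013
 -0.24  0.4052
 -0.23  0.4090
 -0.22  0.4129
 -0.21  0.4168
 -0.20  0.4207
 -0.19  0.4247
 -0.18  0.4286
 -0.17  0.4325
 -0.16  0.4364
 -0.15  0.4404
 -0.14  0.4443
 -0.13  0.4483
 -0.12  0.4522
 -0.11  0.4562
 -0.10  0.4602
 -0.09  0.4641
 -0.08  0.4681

σ√T = 0.28 × 0.5774 = 0.1617
d₁ = [ln(411/409) + (0.081 + 0.28²/2)·0.3333] / 0.1617 = [0.0049 + 0.0401] / 0.1617 = 0.2780 ≈ 0.28
d₂ = d₁ − σ√T = 0.2780 − 0.1617 = 0.1164 ≈ 0.12
exp(−rT) = exp(−0.081·0.3333) = 0.9734
N(−d₂) = N(-0.12) = 0.4522;  N(−d₁) = N(-0.28) = 0.3897
P = 409·0.9734·0.4522 − 411·0.3897 = 180.0301 − 160.1667 = 19.8634

$19.86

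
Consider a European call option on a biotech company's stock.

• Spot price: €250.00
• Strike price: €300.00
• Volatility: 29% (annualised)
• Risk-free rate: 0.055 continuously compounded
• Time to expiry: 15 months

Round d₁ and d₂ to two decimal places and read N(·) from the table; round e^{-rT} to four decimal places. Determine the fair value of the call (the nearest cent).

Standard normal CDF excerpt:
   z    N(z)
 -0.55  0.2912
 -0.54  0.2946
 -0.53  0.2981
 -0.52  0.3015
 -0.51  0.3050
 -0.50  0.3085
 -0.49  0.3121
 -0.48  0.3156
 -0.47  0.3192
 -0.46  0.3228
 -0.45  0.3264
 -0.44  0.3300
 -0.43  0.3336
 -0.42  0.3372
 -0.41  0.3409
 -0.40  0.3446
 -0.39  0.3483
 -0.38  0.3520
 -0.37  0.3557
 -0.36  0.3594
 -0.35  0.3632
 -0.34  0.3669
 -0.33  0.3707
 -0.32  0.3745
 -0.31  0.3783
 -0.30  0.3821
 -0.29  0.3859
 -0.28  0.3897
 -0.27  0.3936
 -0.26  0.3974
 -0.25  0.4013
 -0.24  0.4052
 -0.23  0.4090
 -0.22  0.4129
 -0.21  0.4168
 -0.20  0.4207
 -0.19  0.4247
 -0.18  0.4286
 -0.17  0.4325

σ√T = 0.29 × 1.1180 = 0.3242
ln(S/K) + (r + σ²/2)T = ln(250/300) + (0.055 + 0.29²/2)·1.25 = -0.1823 + 0.1213 = -0.0610
d₁ = -0.0610 / 0.3242 = -0.1882 → -0.19
d₂ = d₁ − σ√T = -0.1882 − 0.3242 = -0.5124 → -0.51
exp(−rT) = exp(−0.055·1.25) = 0.9336
N(d₁) = N(-0.19) = 0.4247;  N(d₂) = N(-0.51) = 0.3050
C = 250·0.4247 − 300·0.9336·0.3050 = 106.1750 − 85.4244 = 20.7506

€20.75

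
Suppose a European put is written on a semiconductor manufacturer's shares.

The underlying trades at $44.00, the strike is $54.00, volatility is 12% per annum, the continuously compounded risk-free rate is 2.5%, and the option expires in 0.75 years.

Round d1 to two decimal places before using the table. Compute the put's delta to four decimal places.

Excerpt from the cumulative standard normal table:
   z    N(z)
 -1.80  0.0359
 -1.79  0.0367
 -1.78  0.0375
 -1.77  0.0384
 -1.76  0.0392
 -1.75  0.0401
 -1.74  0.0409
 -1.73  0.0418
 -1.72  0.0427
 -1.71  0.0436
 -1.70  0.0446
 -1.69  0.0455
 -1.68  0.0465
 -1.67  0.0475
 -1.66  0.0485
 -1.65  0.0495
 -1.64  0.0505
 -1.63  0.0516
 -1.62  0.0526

T = 0.75;  σ√T = 0.1039
d₁ = [ln(44/54) + (0.025 + 0.12²/2)·0.75] / 0.1039 = [-0.2048 + 0.0241] / 0.1039 = -1.7383 → -1.74
N(d₁) = N(-1.74) = 0.0409
Δ_put = N(d₁) − 1 = 0.0409 − 1 = -0.9591

-0.9591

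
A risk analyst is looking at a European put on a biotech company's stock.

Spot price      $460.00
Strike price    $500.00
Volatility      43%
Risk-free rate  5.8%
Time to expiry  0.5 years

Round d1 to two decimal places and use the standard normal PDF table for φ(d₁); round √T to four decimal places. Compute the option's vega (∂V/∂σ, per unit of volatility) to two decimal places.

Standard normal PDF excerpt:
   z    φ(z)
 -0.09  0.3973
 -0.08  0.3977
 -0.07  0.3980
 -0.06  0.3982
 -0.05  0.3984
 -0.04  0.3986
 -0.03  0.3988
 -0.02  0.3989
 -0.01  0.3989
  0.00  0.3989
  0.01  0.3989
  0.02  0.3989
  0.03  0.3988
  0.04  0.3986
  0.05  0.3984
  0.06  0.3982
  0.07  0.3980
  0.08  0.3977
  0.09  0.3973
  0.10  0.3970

129.72

σ√T = 0.43·√0.5 = 0.3041
d₁ = [ln(460/500) + (0.058 + 0.43²/2)·0.5] / 0.3041 = [-0.0834 + 0.0752] / 0.3041 = -0.0268 ⇒ -0.03
√T = √0.5 = 0.7071
φ(d₁) = φ(-0.03) = 0.3988
vega = S·φ(d₁)·√T = 460·0.3988·0.7071 = 129.7161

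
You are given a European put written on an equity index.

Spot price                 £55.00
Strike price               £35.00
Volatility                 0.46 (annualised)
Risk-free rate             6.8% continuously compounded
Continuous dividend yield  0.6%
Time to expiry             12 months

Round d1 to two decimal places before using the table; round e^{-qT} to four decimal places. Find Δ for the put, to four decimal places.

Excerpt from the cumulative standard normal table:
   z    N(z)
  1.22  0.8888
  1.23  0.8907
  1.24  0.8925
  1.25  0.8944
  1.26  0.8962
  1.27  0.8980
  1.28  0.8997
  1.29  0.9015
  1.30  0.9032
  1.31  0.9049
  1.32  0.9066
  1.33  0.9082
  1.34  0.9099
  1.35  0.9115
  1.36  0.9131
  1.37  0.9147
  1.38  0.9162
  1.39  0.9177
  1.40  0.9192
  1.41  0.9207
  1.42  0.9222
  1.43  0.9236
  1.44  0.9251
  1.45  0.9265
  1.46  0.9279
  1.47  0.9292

-0.0880

T = 1;  σ√T = 0.4600
d₁ = [ln(55/35) + (0.068 − 0.006 + 0.46²/2)·1] / 0.4600 = [0.4520 + 0.1678] / 0.4600 = 1.3474 → 1.35
N(d₁) = N(1.35) = 0.9115
Δ_put = e^(−qT)·(N(d₁) − 1) = 0.9940·(0.9115 − 1) = -0.0880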